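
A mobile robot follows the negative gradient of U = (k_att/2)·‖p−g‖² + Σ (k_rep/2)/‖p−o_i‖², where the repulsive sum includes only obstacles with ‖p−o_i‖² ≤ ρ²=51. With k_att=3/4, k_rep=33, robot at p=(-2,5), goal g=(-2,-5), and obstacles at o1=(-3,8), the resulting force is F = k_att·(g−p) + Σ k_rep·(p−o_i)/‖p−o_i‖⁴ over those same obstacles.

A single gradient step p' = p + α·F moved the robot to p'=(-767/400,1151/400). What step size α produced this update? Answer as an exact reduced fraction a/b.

F_att = 3/4·(g−p) = 3/4·(0,-10) = (0.0000,-7.5000)
o1: d²=10 ≤ ρ²=51; F_rep = 33·(1,-3)/10² = (0.3300,-0.9900)
F = F_att + ΣF_rep = (0.3300,-8.4900)
Δp = p'−p = (0.0825,-2.1225); α = Δx/Fx = (33/400) / (33/100) = 1/4
check: Δy/Fy = (-849/400) / (-849/100) = 1/4 ✓

α = 1/4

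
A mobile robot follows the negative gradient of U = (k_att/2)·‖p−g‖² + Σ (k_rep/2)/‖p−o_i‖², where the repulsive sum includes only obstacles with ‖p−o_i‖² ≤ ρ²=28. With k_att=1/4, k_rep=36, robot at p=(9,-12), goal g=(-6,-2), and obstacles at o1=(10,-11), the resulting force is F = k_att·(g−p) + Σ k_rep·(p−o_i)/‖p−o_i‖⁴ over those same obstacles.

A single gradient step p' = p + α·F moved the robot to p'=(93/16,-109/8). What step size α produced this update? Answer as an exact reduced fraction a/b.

α = 1/4

F_att = 1/4·(g−p) = 1/4·(-15,10) = (-3.7500,2.5000)
o1: d²=2 ≤ ρ²=28; F_rep = 36·(-1,-1)/2² = (-9.0000,-9.0000)
F = F_att + ΣF_rep = (-12.7500,-6.5000)
Δp = p'−p = (-3.1875,-1.6250); α = Δx/Fx = (-51/16) / (-51/4) = 1/4
check: Δy/Fy = (-13/8) / (-13/2) = 1/4 ✓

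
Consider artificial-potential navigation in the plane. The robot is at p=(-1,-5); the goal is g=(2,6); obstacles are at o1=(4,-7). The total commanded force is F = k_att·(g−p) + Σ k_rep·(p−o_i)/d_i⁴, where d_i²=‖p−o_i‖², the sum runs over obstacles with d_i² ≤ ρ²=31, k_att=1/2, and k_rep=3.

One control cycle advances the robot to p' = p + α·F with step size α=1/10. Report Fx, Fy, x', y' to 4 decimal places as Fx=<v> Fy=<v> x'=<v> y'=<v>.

Fx=1.4822 Fy=5.5071 x'=-0.8518 y'=-4.4493

F_att = 1/2·(g−p) = 1/2·(3,11) = (1.5000,5.5000)
o1: d²=29 ≤ ρ²=31; F_rep = 3·(-5,2)/29² = (-0.0178,0.0071)
F = F_att + ΣF_rep = (1.4822,5.5071)
p' = p + 1/10·F = (-0.8518,-4.4493)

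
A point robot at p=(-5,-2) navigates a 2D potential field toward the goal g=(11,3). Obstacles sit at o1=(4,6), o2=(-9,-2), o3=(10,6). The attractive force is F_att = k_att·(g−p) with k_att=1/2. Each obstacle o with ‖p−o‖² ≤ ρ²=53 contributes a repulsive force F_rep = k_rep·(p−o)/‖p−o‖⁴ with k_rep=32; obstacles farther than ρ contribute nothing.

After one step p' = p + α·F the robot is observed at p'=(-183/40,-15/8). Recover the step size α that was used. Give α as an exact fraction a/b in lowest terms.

F_att = 1/2·(g−p) = 1/2·(16,5) = (8.0000,2.5000)
o1: d²=145 > ρ²=53 → inactive
o2: d²=16 ≤ ρ²=53; F_rep = 32·(4,0)/16² = (0.5000,0.0000)
o3: d²=289 > ρ²=53 → inactive
F = F_att + ΣF_rep = (8.5000,2.5000)
Δp = p'−p = (0.4250,0.1250); α = Δx/Fx = (17/40) / (17/2) = 1/20
check: Δy/Fy = (1/8) / (5/2) = 1/20 ✓

α = 1/20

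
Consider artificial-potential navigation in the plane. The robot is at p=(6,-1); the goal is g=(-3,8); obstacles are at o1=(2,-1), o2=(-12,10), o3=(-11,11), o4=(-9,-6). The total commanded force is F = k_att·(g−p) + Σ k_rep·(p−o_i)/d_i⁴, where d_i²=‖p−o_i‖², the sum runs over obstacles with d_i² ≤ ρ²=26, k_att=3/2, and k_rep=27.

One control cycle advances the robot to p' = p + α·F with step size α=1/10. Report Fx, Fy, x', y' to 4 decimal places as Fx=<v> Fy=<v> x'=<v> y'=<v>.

Fx=-13.0781 Fy=13.5000 x'=4.6922 y'=0.3500

F_att = 3/2·(g−p) = 3/2·(-9,9) = (-13.5000,13.5000)
o1: d²=16 ≤ ρ²=26; F_rep = 27·(4,0)/16² = (0.4219,0.0000)
o2: d²=445 > ρ²=26 → inactive
o3: d²=433 > ρ²=26 → inactive
o4: d²=250 > ρ²=26 → inactive
F = F_att + ΣF_rep = (-13.0781,13.5000)
p' = p + 1/10·F = (4.6922,0.3500)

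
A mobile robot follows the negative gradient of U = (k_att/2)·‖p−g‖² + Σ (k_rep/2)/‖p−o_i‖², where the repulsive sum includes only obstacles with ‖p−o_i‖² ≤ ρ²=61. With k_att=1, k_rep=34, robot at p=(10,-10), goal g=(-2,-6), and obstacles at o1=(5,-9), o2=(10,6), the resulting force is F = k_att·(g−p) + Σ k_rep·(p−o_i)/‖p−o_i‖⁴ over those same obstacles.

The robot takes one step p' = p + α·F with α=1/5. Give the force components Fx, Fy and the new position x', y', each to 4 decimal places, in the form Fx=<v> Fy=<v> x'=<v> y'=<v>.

Fx=-11.7485 Fy=3.9497 x'=7.6503 y'=-9.2101

F_att = 1·(g−p) = 1·(-12,4) = (-12.0000,4.0000)
o1: d²=26 ≤ ρ²=61; F_rep = 34·(5,-1)/26² = (0.2515,-0.0503)
o2: d²=256 > ρ²=61 → inactive
F = F_att + ΣF_rep = (-11.7485,3.9497)
p' = p + 1/5·F = (7.6503,-9.2101)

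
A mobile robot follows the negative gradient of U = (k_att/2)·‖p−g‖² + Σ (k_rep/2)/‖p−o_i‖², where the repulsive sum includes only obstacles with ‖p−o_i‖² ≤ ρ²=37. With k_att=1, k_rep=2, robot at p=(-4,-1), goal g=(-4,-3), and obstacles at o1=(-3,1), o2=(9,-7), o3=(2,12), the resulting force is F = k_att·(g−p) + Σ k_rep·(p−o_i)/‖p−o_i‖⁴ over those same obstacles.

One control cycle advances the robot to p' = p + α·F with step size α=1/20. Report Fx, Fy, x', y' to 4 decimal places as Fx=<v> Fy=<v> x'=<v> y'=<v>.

Fx=-0.0800 Fy=-2.1600 x'=-4.0040 y'=-1.1080

F_att = 1·(g−p) = 1·(0,-2) = (0.0000,-2.0000)
o1: d²=5 ≤ ρ²=37; F_rep = 2·(-1,-2)/5² = (-0.0800,-0.1600)
o2: d²=205 > ρ²=37 → inactive
o3: d²=205 > ρ²=37 → inactive
F = F_att + ΣF_rep = (-0.0800,-2.1600)
p' = p + 1/20·F = (-4.0040,-1.1080)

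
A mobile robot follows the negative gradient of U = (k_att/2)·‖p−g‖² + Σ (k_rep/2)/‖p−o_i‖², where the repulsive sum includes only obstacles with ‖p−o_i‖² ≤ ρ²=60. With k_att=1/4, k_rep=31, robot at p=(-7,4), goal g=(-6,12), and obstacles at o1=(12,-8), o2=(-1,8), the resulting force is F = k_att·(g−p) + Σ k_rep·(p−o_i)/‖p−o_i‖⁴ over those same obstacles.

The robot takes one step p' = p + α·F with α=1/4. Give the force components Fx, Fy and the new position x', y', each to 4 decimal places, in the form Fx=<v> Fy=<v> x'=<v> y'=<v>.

F_att = 1/4·(g−p) = 1/4·(1,8) = (0.2500,2.0000)
o1: d²=505 > ρ²=60 → inactive
o2: d²=52 ≤ ρ²=60; F_rep = 31·(-6,-4)/52² = (-0.0688,-0.0459)
F = F_att + ΣF_rep = (0.1812,1.9541)
p' = p + 1/4·F = (-6.9547,4.4885)

Fx=0.1812 Fy=1.9541 x'=-6.9547 y'=4.4885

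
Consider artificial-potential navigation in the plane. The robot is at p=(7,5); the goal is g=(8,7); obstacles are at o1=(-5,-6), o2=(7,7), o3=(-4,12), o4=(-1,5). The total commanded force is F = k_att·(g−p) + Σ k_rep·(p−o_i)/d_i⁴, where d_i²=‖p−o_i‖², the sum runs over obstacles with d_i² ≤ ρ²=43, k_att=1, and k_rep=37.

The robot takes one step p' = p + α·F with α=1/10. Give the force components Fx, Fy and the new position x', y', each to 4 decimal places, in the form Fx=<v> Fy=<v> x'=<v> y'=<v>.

Fx=1.0000 Fy=-2.6250 x'=7.1000 y'=4.7375

F_att = 1·(g−p) = 1·(1,2) = (1.0000,2.0000)
o1: d²=265 > ρ²=43 → inactive
o2: d²=4 ≤ ρ²=43; F_rep = 37·(0,-2)/4² = (0.0000,-4.6250)
o3: d²=170 > ρ²=43 → inactive
o4: d²=64 > ρ²=43 → inactive
F = F_att + ΣF_rep = (1.0000,-2.6250)
p' = p + 1/10·F = (7.1000,4.7375)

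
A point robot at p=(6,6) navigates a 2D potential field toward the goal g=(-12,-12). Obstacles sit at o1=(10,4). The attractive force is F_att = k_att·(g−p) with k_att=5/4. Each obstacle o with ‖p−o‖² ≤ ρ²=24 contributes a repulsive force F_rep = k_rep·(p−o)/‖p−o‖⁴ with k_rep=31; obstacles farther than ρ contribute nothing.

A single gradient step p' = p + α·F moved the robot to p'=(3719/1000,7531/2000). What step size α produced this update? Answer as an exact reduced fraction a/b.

α = 1/10

F_att = 5/4·(g−p) = 5/4·(-18,-18) = (-22.5000,-22.5000)
o1: d²=20 ≤ ρ²=24; F_rep = 31·(-4,2)/20² = (-0.3100,0.1550)
F = F_att + ΣF_rep = (-22.8100,-22.3450)
Δp = p'−p = (-2.2810,-2.2345); α = Δx/Fx = (-2281/1000) / (-2281/100) = 1/10
check: Δy/Fy = (-4469/2000) / (-4469/200) = 1/10 ✓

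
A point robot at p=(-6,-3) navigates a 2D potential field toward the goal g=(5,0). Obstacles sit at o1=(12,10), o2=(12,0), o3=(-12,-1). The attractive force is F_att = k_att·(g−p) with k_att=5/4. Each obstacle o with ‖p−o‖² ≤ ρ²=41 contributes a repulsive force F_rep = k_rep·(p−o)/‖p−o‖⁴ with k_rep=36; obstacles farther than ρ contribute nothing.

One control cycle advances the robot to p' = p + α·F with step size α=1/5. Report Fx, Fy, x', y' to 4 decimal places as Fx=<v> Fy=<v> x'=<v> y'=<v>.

F_att = 5/4·(g−p) = 5/4·(11,3) = (13.7500,3.7500)
o1: d²=493 > ρ²=41 → inactive
o2: d²=333 > ρ²=41 → inactive
o3: d²=40 ≤ ρ²=41; F_rep = 36·(6,-2)/40² = (0.1350,-0.0450)
F = F_att + ΣF_rep = (13.8850,3.7050)
p' = p + 1/5·F = (-3.2230,-2.2590)

Fx=13.8850 Fy=3.7050 x'=-3.2230 y'=-2.2590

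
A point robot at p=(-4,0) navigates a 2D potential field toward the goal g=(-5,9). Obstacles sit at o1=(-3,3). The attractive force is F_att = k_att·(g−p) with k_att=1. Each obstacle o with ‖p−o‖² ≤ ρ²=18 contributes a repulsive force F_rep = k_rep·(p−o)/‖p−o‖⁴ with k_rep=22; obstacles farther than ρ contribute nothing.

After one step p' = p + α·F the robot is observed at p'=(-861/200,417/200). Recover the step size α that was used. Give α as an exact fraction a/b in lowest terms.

F_att = 1·(g−p) = 1·(-1,9) = (-1.0000,9.0000)
o1: d²=10 ≤ ρ²=18; F_rep = 22·(-1,-3)/10² = (-0.2200,-0.6600)
F = F_att + ΣF_rep = (-1.2200,8.3400)
Δp = p'−p = (-0.3050,2.0850); α = Δx/Fx = (-61/200) / (-61/50) = 1/4
check: Δy/Fy = (417/200) / (417/50) = 1/4 ✓

α = 1/4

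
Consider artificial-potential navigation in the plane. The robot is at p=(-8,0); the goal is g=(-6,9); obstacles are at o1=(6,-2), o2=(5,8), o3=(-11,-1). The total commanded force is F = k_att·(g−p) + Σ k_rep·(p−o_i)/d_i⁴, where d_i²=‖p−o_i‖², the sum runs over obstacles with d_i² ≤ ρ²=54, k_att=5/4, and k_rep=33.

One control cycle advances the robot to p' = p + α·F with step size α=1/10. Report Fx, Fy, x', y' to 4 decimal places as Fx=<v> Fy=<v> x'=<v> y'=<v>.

Fx=3.4900 Fy=11.5800 x'=-7.6510 y'=1.1580

F_att = 5/4·(g−p) = 5/4·(2,9) = (2.5000,11.2500)
o1: d²=200 > ρ²=54 → inactive
o2: d²=233 > ρ²=54 → inactive
o3: d²=10 ≤ ρ²=54; F_rep = 33·(3,1)/10² = (0.9900,0.3300)
F = F_att + ΣF_rep = (3.4900,11.5800)
p' = p + 1/10·F = (-7.6510,1.1580)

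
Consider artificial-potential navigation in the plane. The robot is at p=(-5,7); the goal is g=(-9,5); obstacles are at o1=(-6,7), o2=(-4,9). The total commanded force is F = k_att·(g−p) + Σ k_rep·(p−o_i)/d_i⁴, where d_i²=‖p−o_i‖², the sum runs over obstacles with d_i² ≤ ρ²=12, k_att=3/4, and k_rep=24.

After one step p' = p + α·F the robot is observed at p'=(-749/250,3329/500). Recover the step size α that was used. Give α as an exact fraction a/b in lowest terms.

F_att = 3/4·(g−p) = 3/4·(-4,-2) = (-3.0000,-1.5000)
o1: d²=1 ≤ ρ²=12; F_rep = 24·(1,0)/1² = (24.0000,0.0000)
o2: d²=5 ≤ ρ²=12; F_rep = 24·(-1,-2)/5² = (-0.9600,-1.9200)
F = F_att + ΣF_rep = (20.0400,-3.4200)
Δp = p'−p = (2.0040,-0.3420); α = Δx/Fx = (501/250) / (501/25) = 1/10
check: Δy/Fy = (-171/500) / (-171/50) = 1/10 ✓

α = 1/10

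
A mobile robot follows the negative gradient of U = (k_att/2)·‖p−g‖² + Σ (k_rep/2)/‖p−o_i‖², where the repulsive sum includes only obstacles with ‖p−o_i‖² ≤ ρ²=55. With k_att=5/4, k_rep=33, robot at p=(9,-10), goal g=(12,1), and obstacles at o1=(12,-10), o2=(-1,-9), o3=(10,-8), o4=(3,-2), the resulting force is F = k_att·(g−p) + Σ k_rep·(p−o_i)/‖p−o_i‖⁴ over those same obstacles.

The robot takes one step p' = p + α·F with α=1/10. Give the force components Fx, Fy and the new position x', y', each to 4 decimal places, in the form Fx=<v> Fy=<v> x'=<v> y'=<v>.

F_att = 5/4·(g−p) = 5/4·(3,11) = (3.7500,13.7500)
o1: d²=9 ≤ ρ²=55; F_rep = 33·(-3,0)/9² = (-1.2222,0.0000)
o2: d²=101 > ρ²=55 → inactive
o3: d²=5 ≤ ρ²=55; F_rep = 33·(-1,-2)/5² = (-1.3200,-2.6400)
o4: d²=100 > ρ²=55 → inactive
F = F_att + ΣF_rep = (1.2078,11.1100)
p' = p + 1/10·F = (9.1208,-8.8890)

Fx=1.2078 Fy=11.1100 x'=9.1208 y'=-8.8890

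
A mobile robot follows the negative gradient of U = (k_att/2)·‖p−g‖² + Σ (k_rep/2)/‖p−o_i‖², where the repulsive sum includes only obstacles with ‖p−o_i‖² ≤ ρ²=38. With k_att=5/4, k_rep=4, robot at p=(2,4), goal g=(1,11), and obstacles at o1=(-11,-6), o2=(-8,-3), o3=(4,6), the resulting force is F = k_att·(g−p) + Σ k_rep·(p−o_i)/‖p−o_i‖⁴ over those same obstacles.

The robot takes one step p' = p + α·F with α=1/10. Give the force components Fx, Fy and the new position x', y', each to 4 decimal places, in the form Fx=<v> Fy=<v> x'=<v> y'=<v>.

F_att = 5/4·(g−p) = 5/4·(-1,7) = (-1.2500,8.7500)
o1: d²=269 > ρ²=38 → inactive
o2: d²=149 > ρ²=38 → inactive
o3: d²=8 ≤ ρ²=38; F_rep = 4·(-2,-2)/8² = (-0.1250,-0.1250)
F = F_att + ΣF_rep = (-1.3750,8.6250)
p' = p + 1/10·F = (1.8625,4.8625)

Fx=-1.3750 Fy=8.6250 x'=1.8625 y'=4.8625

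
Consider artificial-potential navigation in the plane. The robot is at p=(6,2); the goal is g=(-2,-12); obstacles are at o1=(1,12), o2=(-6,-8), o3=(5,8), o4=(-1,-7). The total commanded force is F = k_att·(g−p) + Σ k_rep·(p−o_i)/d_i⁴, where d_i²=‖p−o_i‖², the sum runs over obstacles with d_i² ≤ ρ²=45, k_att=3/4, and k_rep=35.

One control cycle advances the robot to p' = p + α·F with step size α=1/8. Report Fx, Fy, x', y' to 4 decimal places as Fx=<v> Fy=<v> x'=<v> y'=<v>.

Fx=-5.9744 Fy=-10.6534 x'=5.2532 y'=0.6683

F_att = 3/4·(g−p) = 3/4·(-8,-14) = (-6.0000,-10.5000)
o1: d²=125 > ρ²=45 → inactive
o2: d²=244 > ρ²=45 → inactive
o3: d²=37 ≤ ρ²=45; F_rep = 35·(1,-6)/37² = (0.0256,-0.1534)
o4: d²=130 > ρ²=45 → inactive
F = F_att + ΣF_rep = (-5.9744,-10.6534)
p' = p + 1/8·F = (5.2532,0.6683)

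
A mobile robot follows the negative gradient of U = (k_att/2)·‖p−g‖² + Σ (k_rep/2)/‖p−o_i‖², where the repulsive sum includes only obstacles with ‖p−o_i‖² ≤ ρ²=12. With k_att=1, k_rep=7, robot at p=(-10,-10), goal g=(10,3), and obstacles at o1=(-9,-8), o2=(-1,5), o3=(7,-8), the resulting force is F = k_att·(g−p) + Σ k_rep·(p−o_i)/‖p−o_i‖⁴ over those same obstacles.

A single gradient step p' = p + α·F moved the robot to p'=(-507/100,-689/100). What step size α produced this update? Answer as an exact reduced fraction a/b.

α = 1/4

F_att = 1·(g−p) = 1·(20,13) = (20.0000,13.0000)
o1: d²=5 ≤ ρ²=12; F_rep = 7·(-1,-2)/5² = (-0.2800,-0.5600)
o2: d²=306 > ρ²=12 → inactive
o3: d²=293 > ρ²=12 → inactive
F = F_att + ΣF_rep = (19.7200,12.4400)
Δp = p'−p = (4.9300,3.1100); α = Δx/Fx = (493/100) / (493/25) = 1/4
check: Δy/Fy = (311/100) / (311/25) = 1/4 ✓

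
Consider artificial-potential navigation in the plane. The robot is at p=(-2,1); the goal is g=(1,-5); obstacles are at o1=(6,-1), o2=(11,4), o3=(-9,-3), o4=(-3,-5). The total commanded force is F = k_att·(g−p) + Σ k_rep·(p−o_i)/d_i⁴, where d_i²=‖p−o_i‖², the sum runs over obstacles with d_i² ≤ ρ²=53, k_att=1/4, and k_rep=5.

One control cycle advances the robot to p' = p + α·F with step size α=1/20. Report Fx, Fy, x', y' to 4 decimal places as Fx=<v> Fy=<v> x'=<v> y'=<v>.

F_att = 1/4·(g−p) = 1/4·(3,-6) = (0.7500,-1.5000)
o1: d²=68 > ρ²=53 → inactive
o2: d²=178 > ρ²=53 → inactive
o3: d²=65 > ρ²=53 → inactive
o4: d²=37 ≤ ρ²=53; F_rep = 5·(1,6)/37² = (0.0037,0.0219)
F = F_att + ΣF_rep = (0.7537,-1.4781)
p' = p + 1/20·F = (-1.9623,0.9261)

Fx=0.7537 Fy=-1.4781 x'=-1.9623 y'=0.9261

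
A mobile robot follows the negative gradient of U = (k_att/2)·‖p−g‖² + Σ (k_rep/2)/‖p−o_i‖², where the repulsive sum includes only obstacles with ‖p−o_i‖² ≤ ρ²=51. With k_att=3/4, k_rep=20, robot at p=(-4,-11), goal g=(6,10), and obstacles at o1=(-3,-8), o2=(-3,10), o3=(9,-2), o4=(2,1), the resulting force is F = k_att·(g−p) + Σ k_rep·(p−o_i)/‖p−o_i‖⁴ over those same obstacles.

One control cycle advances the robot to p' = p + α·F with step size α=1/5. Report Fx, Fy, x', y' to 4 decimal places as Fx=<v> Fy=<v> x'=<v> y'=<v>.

F_att = 3/4·(g−p) = 3/4·(10,21) = (7.5000,15.7500)
o1: d²=10 ≤ ρ²=51; F_rep = 20·(-1,-3)/10² = (-0.2000,-0.6000)
o2: d²=442 > ρ²=51 → inactive
o3: d²=250 > ρ²=51 → inactive
o4: d²=180 > ρ²=51 → inactive
F = F_att + ΣF_rep = (7.3000,15.1500)
p' = p + 1/5·F = (-2.5400,-7.9700)

Fx=7.3000 Fy=15.1500 x'=-2.5400 y'=-7.9700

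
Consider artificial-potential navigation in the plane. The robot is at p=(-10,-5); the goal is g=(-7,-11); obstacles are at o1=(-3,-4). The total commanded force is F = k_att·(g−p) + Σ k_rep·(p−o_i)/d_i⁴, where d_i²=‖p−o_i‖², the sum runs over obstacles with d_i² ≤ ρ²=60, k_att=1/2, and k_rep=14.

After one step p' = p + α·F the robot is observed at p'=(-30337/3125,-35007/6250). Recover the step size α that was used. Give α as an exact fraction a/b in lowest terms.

α = 1/5

F_att = 1/2·(g−p) = 1/2·(3,-6) = (1.5000,-3.0000)
o1: d²=50 ≤ ρ²=60; F_rep = 14·(-7,-1)/50² = (-0.0392,-0.0056)
F = F_att + ΣF_rep = (1.4608,-3.0056)
Δp = p'−p = (0.2922,-0.6011); α = Δx/Fx = (913/3125) / (913/625) = 1/5
check: Δy/Fy = (-3757/6250) / (-3757/1250) = 1/5 ✓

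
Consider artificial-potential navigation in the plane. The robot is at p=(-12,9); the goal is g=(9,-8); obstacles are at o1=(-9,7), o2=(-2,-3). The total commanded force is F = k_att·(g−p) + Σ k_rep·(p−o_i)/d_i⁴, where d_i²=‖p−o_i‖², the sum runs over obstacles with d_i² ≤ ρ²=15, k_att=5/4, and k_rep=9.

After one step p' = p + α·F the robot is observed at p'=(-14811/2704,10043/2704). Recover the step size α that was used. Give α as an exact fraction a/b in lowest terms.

α = 1/4

F_att = 5/4·(g−p) = 5/4·(21,-17) = (26.2500,-21.2500)
o1: d²=13 ≤ ρ²=15; F_rep = 9·(-3,2)/13² = (-0.1598,0.1065)
o2: d²=244 > ρ²=15 → inactive
F = F_att + ΣF_rep = (26.0902,-21.1435)
Δp = p'−p = (6.5226,-5.2859); α = Δx/Fx = (17637/2704) / (17637/676) = 1/4
check: Δy/Fy = (-14293/2704) / (-14293/676) = 1/4 ✓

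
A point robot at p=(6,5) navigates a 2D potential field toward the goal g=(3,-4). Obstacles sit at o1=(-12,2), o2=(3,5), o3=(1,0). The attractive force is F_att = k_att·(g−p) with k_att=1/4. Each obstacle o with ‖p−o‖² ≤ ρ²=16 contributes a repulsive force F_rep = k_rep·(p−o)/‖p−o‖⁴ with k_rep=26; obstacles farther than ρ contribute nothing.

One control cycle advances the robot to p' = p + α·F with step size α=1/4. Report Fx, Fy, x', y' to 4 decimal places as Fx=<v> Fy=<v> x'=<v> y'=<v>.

Fx=0.2130 Fy=-2.2500 x'=6.0532 y'=4.4375

F_att = 1/4·(g−p) = 1/4·(-3,-9) = (-0.7500,-2.2500)
o1: d²=333 > ρ²=16 → inactive
o2: d²=9 ≤ ρ²=16; F_rep = 26·(3,0)/9² = (0.9630,0.0000)
o3: d²=50 > ρ²=16 → inactive
F = F_att + ΣF_rep = (0.2130,-2.2500)
p' = p + 1/4·F = (6.0532,4.4375)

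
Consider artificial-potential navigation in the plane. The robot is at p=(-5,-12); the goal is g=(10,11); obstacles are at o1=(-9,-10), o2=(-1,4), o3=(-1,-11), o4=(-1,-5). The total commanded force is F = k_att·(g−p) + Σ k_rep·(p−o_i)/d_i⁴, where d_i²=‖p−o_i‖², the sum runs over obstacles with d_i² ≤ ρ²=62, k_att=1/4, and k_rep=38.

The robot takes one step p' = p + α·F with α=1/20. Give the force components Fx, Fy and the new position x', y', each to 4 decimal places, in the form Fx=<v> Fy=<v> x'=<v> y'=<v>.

F_att = 1/4·(g−p) = 1/4·(15,23) = (3.7500,5.7500)
o1: d²=20 ≤ ρ²=62; F_rep = 38·(4,-2)/20² = (0.3800,-0.1900)
o2: d²=272 > ρ²=62 → inactive
o3: d²=17 ≤ ρ²=62; F_rep = 38·(-4,-1)/17² = (-0.5260,-0.1315)
o4: d²=65 > ρ²=62 → inactive
F = F_att + ΣF_rep = (3.6040,5.4285)
p' = p + 1/20·F = (-4.8198,-11.7286)

Fx=3.6040 Fy=5.4285 x'=-4.8198 y'=-11.7286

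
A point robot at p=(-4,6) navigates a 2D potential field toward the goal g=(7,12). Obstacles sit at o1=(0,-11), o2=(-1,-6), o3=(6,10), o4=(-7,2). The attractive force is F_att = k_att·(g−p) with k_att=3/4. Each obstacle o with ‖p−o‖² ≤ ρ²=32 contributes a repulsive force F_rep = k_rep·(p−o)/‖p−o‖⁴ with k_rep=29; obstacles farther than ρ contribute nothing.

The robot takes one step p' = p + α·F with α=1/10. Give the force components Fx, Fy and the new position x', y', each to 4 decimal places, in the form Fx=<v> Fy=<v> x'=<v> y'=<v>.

Fx=8.3892 Fy=4.6856 x'=-3.1611 y'=6.4686

F_att = 3/4·(g−p) = 3/4·(11,6) = (8.2500,4.5000)
o1: d²=305 > ρ²=32 → inactive
o2: d²=153 > ρ²=32 → inactive
o3: d²=116 > ρ²=32 → inactive
o4: d²=25 ≤ ρ²=32; F_rep = 29·(3,4)/25² = (0.1392,0.1856)
F = F_att + ΣF_rep = (8.3892,4.6856)
p' = p + 1/10·F = (-3.1611,6.4686)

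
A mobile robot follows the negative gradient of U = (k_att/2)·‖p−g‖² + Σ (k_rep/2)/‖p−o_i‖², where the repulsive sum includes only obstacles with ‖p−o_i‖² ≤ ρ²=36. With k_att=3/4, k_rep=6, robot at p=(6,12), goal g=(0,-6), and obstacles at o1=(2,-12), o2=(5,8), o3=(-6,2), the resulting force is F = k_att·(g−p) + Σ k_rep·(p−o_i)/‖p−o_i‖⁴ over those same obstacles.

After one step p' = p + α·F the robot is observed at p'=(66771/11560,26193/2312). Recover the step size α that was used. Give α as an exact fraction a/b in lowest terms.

F_att = 3/4·(g−p) = 3/4·(-6,-18) = (-4.5000,-13.5000)
o1: d²=592 > ρ²=36 → inactive
o2: d²=17 ≤ ρ²=36; F_rep = 6·(1,4)/17² = (0.0208,0.0830)
o3: d²=244 > ρ²=36 → inactive
F = F_att + ΣF_rep = (-4.4792,-13.4170)
Δp = p'−p = (-0.2240,-0.6708); α = Δx/Fx = (-2589/11560) / (-2589/578) = 1/20
check: Δy/Fy = (-1551/2312) / (-7755/578) = 1/20 ✓

α = 1/20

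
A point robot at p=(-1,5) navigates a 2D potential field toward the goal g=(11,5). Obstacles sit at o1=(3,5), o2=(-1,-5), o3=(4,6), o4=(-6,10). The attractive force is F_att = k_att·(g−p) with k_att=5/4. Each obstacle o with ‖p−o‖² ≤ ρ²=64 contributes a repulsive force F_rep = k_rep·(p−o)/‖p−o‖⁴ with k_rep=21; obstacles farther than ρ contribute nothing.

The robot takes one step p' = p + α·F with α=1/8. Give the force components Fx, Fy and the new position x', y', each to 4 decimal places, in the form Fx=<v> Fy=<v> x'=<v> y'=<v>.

F_att = 5/4·(g−p) = 5/4·(12,0) = (15.0000,0.0000)
o1: d²=16 ≤ ρ²=64; F_rep = 21·(-4,0)/16² = (-0.3281,0.0000)
o2: d²=100 > ρ²=64 → inactive
o3: d²=26 ≤ ρ²=64; F_rep = 21·(-5,-1)/26² = (-0.1553,-0.0311)
o4: d²=50 ≤ ρ²=64; F_rep = 21·(5,-5)/50² = (0.0420,-0.0420)
F = F_att + ΣF_rep = (14.5585,-0.0731)
p' = p + 1/8·F = (0.8198,4.9909)

Fx=14.5585 Fy=-0.0731 x'=0.8198 y'=4.9909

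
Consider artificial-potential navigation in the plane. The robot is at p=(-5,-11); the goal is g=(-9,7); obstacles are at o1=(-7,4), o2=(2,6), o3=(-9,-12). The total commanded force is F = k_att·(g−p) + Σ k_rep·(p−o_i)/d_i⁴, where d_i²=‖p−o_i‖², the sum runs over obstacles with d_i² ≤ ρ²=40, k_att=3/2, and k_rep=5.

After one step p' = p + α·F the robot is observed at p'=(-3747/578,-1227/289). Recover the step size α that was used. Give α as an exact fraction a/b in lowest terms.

F_att = 3/2·(g−p) = 3/2·(-4,18) = (-6.0000,27.0000)
o1: d²=229 > ρ²=40 → inactive
o2: d²=338 > ρ²=40 → inactive
o3: d²=17 ≤ ρ²=40; F_rep = 5·(4,1)/17² = (0.0692,0.0173)
F = F_att + ΣF_rep = (-5.9308,27.0173)
Δp = p'−p = (-1.4827,6.7543); α = Δx/Fx = (-857/578) / (-1714/289) = 1/4
check: Δy/Fy = (1952/289) / (7808/289) = 1/4 ✓

α = 1/4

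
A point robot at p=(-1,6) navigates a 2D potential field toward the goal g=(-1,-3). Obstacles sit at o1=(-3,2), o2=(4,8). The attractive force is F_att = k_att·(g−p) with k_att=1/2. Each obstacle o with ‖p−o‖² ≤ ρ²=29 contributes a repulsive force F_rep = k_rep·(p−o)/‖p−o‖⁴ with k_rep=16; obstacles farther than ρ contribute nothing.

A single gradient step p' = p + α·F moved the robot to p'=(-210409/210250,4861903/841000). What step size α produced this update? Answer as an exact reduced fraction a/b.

α = 1/20

F_att = 1/2·(g−p) = 1/2·(0,-9) = (0.0000,-4.5000)
o1: d²=20 ≤ ρ²=29; F_rep = 16·(2,4)/20² = (0.0800,0.1600)
o2: d²=29 ≤ ρ²=29; F_rep = 16·(-5,-2)/29² = (-0.0951,-0.0380)
F = F_att + ΣF_rep = (-0.0151,-4.3780)
Δp = p'−p = (-0.0008,-0.2189); α = Δx/Fx = (-159/210250) / (-318/21025) = 1/20
check: Δy/Fy = (-184097/841000) / (-184097/42050) = 1/20 ✓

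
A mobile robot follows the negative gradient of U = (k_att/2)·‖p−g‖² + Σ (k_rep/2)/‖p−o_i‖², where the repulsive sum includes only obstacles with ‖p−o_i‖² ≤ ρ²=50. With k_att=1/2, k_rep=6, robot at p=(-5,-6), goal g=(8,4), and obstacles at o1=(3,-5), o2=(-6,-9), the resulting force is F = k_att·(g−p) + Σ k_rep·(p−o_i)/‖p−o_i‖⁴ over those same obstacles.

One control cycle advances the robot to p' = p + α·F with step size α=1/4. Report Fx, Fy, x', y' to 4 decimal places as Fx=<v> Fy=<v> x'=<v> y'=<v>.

F_att = 1/2·(g−p) = 1/2·(13,10) = (6.5000,5.0000)
o1: d²=65 > ρ²=50 → inactive
o2: d²=10 ≤ ρ²=50; F_rep = 6·(1,3)/10² = (0.0600,0.1800)
F = F_att + ΣF_rep = (6.5600,5.1800)
p' = p + 1/4·F = (-3.3600,-4.7050)

Fx=6.5600 Fy=5.1800 x'=-3.3600 y'=-4.7050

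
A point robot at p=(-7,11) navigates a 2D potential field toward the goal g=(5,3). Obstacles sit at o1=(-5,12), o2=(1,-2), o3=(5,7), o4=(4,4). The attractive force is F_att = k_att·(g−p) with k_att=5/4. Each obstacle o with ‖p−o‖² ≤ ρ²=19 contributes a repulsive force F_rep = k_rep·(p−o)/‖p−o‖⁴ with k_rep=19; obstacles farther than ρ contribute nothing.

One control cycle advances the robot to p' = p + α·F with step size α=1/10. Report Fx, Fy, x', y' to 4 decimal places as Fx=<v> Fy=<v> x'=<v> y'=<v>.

Fx=13.4800 Fy=-10.7600 x'=-5.6520 y'=9.9240

F_att = 5/4·(g−p) = 5/4·(12,-8) = (15.0000,-10.0000)
o1: d²=5 ≤ ρ²=19; F_rep = 19·(-2,-1)/5² = (-1.5200,-0.7600)
o2: d²=233 > ρ²=19 → inactive
o3: d²=160 > ρ²=19 → inactive
o4: d²=170 > ρ²=19 → inactive
F = F_att + ΣF_rep = (13.4800,-10.7600)
p' = p + 1/10·F = (-5.6520,9.9240)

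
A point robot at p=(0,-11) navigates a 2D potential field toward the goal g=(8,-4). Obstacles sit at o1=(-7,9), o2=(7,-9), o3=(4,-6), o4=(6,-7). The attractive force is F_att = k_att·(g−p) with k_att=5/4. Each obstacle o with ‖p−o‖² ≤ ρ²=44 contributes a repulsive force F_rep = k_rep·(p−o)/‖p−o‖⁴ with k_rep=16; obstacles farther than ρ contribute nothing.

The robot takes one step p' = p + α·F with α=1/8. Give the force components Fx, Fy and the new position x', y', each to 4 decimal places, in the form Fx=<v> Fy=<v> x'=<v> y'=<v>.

Fx=9.9619 Fy=8.7024 x'=1.2452 y'=-9.9122

F_att = 5/4·(g−p) = 5/4·(8,7) = (10.0000,8.7500)
o1: d²=449 > ρ²=44 → inactive
o2: d²=53 > ρ²=44 → inactive
o3: d²=41 ≤ ρ²=44; F_rep = 16·(-4,-5)/41² = (-0.0381,-0.0476)
o4: d²=52 > ρ²=44 → inactive
F = F_att + ΣF_rep = (9.9619,8.7024)
p' = p + 1/8·F = (1.2452,-9.9122)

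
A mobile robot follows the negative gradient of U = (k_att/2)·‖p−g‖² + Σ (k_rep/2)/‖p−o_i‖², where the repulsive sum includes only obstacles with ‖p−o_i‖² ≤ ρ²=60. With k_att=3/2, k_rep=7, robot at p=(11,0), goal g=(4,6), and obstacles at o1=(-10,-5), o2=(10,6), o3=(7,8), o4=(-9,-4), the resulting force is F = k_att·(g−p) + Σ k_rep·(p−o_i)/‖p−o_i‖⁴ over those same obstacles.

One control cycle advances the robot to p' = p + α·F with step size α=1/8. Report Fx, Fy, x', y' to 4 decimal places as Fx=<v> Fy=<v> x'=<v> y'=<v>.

F_att = 3/2·(g−p) = 3/2·(-7,6) = (-10.5000,9.0000)
o1: d²=466 > ρ²=60 → inactive
o2: d²=37 ≤ ρ²=60; F_rep = 7·(1,-6)/37² = (0.0051,-0.0307)
o3: d²=80 > ρ²=60 → inactive
o4: d²=416 > ρ²=60 → inactive
F = F_att + ΣF_rep = (-10.4949,8.9693)
p' = p + 1/8·F = (9.6881,1.1212)

Fx=-10.4949 Fy=8.9693 x'=9.6881 y'=1.1212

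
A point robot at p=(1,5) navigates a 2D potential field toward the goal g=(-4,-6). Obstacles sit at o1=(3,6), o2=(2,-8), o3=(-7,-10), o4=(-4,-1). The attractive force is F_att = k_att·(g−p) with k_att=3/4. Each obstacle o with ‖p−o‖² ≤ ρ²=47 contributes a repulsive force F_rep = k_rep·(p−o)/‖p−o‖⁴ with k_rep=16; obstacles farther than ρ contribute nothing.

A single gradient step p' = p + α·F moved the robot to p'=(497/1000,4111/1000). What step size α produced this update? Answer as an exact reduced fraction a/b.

F_att = 3/4·(g−p) = 3/4·(-5,-11) = (-3.7500,-8.2500)
o1: d²=5 ≤ ρ²=47; F_rep = 16·(-2,-1)/5² = (-1.2800,-0.6400)
o2: d²=170 > ρ²=47 → inactive
o3: d²=289 > ρ²=47 → inactive
o4: d²=61 > ρ²=47 → inactive
F = F_att + ΣF_rep = (-5.0300,-8.8900)
Δp = p'−p = (-0.5030,-0.8890); α = Δx/Fx = (-503/1000) / (-503/100) = 1/10
check: Δy/Fy = (-889/1000) / (-889/100) = 1/10 ✓

α = 1/10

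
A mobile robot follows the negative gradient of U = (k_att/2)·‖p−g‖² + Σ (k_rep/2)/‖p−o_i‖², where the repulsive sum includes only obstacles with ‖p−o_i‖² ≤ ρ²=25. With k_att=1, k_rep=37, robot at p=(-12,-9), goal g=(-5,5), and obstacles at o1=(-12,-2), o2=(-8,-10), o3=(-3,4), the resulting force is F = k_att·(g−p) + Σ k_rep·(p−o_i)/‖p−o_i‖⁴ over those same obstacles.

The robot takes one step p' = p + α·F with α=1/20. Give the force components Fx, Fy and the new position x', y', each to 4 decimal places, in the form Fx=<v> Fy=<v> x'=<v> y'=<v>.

F_att = 1·(g−p) = 1·(7,14) = (7.0000,14.0000)
o1: d²=49 > ρ²=25 → inactive
o2: d²=17 ≤ ρ²=25; F_rep = 37·(-4,1)/17² = (-0.5121,0.1280)
o3: d²=250 > ρ²=25 → inactive
F = F_att + ΣF_rep = (6.4879,14.1280)
p' = p + 1/20·F = (-11.6756,-8.2936)

Fx=6.4879 Fy=14.1280 x'=-11.6756 y'=-8.2936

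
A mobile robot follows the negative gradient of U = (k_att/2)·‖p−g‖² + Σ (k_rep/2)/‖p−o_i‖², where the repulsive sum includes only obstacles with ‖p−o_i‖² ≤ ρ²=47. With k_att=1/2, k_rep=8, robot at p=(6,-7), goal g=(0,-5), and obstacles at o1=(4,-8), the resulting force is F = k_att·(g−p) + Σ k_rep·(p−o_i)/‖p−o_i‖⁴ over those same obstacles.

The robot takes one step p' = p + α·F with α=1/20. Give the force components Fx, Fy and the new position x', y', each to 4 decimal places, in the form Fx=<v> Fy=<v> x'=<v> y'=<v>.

F_att = 1/2·(g−p) = 1/2·(-6,2) = (-3.0000,1.0000)
o1: d²=5 ≤ ρ²=47; F_rep = 8·(2,1)/5² = (0.6400,0.3200)
F = F_att + ΣF_rep = (-2.3600,1.3200)
p' = p + 1/20·F = (5.8820,-6.9340)

Fx=-2.3600 Fy=1.3200 x'=5.8820 y'=-6.9340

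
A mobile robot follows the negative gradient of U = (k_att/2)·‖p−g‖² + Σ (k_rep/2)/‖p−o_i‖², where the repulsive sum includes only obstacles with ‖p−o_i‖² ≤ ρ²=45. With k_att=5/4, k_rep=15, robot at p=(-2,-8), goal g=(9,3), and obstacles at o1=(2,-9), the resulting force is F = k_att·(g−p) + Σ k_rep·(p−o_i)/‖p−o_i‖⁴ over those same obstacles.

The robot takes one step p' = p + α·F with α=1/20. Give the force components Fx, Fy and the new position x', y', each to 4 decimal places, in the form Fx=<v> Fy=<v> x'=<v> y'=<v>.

Fx=13.5424 Fy=13.8019 x'=-1.3229 y'=-7.3099

F_att = 5/4·(g−p) = 5/4·(11,11) = (13.7500,13.7500)
o1: d²=17 ≤ ρ²=45; F_rep = 15·(-4,1)/17² = (-0.2076,0.0519)
F = F_att + ΣF_rep = (13.5424,13.8019)
p' = p + 1/20·F = (-1.3229,-7.3099)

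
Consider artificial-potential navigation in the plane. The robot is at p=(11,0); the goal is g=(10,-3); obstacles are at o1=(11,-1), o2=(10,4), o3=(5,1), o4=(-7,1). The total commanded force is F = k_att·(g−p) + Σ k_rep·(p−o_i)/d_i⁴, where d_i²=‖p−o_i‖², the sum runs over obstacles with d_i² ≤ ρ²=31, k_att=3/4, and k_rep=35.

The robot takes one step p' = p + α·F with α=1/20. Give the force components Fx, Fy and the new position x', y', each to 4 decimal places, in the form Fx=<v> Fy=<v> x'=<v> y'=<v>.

Fx=-0.6289 Fy=32.2656 x'=10.9686 y'=1.6133

F_att = 3/4·(g−p) = 3/4·(-1,-3) = (-0.7500,-2.2500)
o1: d²=1 ≤ ρ²=31; F_rep = 35·(0,1)/1² = (0.0000,35.0000)
o2: d²=17 ≤ ρ²=31; F_rep = 35·(1,-4)/17² = (0.1211,-0.4844)
o3: d²=37 > ρ²=31 → inactive
o4: d²=325 > ρ²=31 → inactive
F = F_att + ΣF_rep = (-0.6289,32.2656)
p' = p + 1/20·F = (10.9686,1.6133)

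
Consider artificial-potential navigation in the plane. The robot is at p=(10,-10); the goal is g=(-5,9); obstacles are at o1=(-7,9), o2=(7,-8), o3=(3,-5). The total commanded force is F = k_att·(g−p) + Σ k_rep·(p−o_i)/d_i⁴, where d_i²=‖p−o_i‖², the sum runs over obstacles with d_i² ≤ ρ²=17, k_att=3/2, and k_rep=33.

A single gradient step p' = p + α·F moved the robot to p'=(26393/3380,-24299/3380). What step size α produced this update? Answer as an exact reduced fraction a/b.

α = 1/10

F_att = 3/2·(g−p) = 3/2·(-15,19) = (-22.5000,28.5000)
o1: d²=650 > ρ²=17 → inactive
o2: d²=13 ≤ ρ²=17; F_rep = 33·(3,-2)/13² = (0.5858,-0.3905)
o3: d²=74 > ρ²=17 → inactive
F = F_att + ΣF_rep = (-21.9142,28.1095)
Δp = p'−p = (-2.1914,2.8109); α = Δx/Fx = (-7407/3380) / (-7407/338) = 1/10
check: Δy/Fy = (9501/3380) / (9501/338) = 1/10 ✓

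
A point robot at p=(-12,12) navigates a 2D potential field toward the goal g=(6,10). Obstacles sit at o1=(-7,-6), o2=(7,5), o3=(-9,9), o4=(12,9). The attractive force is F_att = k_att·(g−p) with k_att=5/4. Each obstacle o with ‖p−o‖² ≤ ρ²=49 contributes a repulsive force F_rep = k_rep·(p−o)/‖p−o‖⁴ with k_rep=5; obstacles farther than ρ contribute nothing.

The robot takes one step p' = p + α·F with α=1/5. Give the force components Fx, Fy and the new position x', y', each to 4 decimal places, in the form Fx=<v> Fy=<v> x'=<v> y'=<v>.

F_att = 5/4·(g−p) = 5/4·(18,-2) = (22.5000,-2.5000)
o1: d²=349 > ρ²=49 → inactive
o2: d²=410 > ρ²=49 → inactive
o3: d²=18 ≤ ρ²=49; F_rep = 5·(-3,3)/18² = (-0.0463,0.0463)
o4: d²=585 > ρ²=49 → inactive
F = F_att + ΣF_rep = (22.4537,-2.4537)
p' = p + 1/5·F = (-7.5093,11.5093)

Fx=22.4537 Fy=-2.4537 x'=-7.5093 y'=11.5093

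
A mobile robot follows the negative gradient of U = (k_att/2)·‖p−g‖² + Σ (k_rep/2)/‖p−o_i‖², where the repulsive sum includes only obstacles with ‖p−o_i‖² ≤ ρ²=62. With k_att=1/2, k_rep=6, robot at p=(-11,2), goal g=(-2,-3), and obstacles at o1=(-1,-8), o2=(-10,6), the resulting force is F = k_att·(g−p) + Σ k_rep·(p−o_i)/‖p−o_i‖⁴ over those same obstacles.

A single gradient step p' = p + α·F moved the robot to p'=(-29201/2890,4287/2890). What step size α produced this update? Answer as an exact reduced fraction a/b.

α = 1/5

F_att = 1/2·(g−p) = 1/2·(9,-5) = (4.5000,-2.5000)
o1: d²=200 > ρ²=62 → inactive
o2: d²=17 ≤ ρ²=62; F_rep = 6·(-1,-4)/17² = (-0.0208,-0.0830)
F = F_att + ΣF_rep = (4.4792,-2.5830)
Δp = p'−p = (0.8958,-0.5166); α = Δx/Fx = (2589/2890) / (2589/578) = 1/5
check: Δy/Fy = (-1493/2890) / (-1493/578) = 1/5 ✓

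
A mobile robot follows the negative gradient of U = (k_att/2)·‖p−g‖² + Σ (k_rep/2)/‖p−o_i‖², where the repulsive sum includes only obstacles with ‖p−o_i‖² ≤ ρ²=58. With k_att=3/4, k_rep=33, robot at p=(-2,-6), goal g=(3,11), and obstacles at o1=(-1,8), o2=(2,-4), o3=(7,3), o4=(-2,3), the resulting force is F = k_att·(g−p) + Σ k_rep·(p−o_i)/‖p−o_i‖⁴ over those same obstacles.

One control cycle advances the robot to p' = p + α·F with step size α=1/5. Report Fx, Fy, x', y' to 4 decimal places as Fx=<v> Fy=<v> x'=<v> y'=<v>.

Fx=3.4200 Fy=12.5850 x'=-1.3160 y'=-3.4830

F_att = 3/4·(g−p) = 3/4·(5,17) = (3.7500,12.7500)
o1: d²=197 > ρ²=58 → inactive
o2: d²=20 ≤ ρ²=58; F_rep = 33·(-4,-2)/20² = (-0.3300,-0.1650)
o3: d²=162 > ρ²=58 → inactive
o4: d²=81 > ρ²=58 → inactive
F = F_att + ΣF_rep = (3.4200,12.5850)
p' = p + 1/5·F = (-1.3160,-3.4830)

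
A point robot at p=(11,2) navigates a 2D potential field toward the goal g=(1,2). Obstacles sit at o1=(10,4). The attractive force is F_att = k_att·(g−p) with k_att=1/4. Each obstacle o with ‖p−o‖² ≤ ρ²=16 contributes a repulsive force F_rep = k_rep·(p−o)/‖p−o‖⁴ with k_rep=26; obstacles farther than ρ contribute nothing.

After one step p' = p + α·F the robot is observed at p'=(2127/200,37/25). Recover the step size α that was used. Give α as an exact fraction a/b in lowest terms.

F_att = 1/4·(g−p) = 1/4·(-10,0) = (-2.5000,0.0000)
o1: d²=5 ≤ ρ²=16; F_rep = 26·(1,-2)/5² = (1.0400,-2.0800)
F = F_att + ΣF_rep = (-1.4600,-2.0800)
Δp = p'−p = (-0.3650,-0.5200); α = Δx/Fx = (-73/200) / (-73/50) = 1/4
check: Δy/Fy = (-13/25) / (-52/25) = 1/4 ✓

α = 1/4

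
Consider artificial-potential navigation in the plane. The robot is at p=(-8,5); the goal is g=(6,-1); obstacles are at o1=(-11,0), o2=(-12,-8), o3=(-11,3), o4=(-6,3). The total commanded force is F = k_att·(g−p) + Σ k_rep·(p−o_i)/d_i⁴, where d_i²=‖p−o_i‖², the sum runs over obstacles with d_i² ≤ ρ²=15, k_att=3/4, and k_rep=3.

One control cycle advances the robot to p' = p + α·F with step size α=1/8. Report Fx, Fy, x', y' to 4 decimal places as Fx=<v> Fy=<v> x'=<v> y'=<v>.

F_att = 3/4·(g−p) = 3/4·(14,-6) = (10.5000,-4.5000)
o1: d²=34 > ρ²=15 → inactive
o2: d²=185 > ρ²=15 → inactive
o3: d²=13 ≤ ρ²=15; F_rep = 3·(3,2)/13² = (0.0533,0.0355)
o4: d²=8 ≤ ρ²=15; F_rep = 3·(-2,2)/8² = (-0.0938,0.0938)
F = F_att + ΣF_rep = (10.4595,-4.3707)
p' = p + 1/8·F = (-6.6926,4.4537)

Fx=10.4595 Fy=-4.3707 x'=-6.6926 y'=4.4537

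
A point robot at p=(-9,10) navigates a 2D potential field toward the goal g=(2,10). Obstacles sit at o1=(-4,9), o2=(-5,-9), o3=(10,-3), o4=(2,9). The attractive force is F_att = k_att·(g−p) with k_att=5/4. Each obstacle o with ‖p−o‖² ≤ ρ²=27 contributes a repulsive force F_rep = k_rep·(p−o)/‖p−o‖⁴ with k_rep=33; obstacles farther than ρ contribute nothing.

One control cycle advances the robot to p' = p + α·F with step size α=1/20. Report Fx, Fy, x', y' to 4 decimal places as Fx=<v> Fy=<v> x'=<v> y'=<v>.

F_att = 5/4·(g−p) = 5/4·(11,0) = (13.7500,0.0000)
o1: d²=26 ≤ ρ²=27; F_rep = 33·(-5,1)/26² = (-0.2441,0.0488)
o2: d²=377 > ρ²=27 → inactive
o3: d²=530 > ρ²=27 → inactive
o4: d²=122 > ρ²=27 → inactive
F = F_att + ΣF_rep = (13.5059,0.0488)
p' = p + 1/20·F = (-8.3247,10.0024)

Fx=13.5059 Fy=0.0488 x'=-8.3247 y'=10.0024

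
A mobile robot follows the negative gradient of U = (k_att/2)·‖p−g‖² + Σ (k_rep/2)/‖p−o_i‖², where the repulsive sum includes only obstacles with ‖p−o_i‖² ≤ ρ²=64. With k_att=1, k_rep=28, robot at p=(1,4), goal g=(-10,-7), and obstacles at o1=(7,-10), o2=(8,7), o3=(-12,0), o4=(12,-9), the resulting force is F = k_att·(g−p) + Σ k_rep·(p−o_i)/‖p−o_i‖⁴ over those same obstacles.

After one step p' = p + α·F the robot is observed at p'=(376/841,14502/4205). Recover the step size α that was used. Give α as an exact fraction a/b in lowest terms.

F_att = 1·(g−p) = 1·(-11,-11) = (-11.0000,-11.0000)
o1: d²=232 > ρ²=64 → inactive
o2: d²=58 ≤ ρ²=64; F_rep = 28·(-7,-3)/58² = (-0.0583,-0.0250)
o3: d²=185 > ρ²=64 → inactive
o4: d²=290 > ρ²=64 → inactive
F = F_att + ΣF_rep = (-11.0583,-11.0250)
Δp = p'−p = (-0.5529,-0.5512); α = Δx/Fx = (-465/841) / (-9300/841) = 1/20
check: Δy/Fy = (-2318/4205) / (-9272/841) = 1/20 ✓

α = 1/20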